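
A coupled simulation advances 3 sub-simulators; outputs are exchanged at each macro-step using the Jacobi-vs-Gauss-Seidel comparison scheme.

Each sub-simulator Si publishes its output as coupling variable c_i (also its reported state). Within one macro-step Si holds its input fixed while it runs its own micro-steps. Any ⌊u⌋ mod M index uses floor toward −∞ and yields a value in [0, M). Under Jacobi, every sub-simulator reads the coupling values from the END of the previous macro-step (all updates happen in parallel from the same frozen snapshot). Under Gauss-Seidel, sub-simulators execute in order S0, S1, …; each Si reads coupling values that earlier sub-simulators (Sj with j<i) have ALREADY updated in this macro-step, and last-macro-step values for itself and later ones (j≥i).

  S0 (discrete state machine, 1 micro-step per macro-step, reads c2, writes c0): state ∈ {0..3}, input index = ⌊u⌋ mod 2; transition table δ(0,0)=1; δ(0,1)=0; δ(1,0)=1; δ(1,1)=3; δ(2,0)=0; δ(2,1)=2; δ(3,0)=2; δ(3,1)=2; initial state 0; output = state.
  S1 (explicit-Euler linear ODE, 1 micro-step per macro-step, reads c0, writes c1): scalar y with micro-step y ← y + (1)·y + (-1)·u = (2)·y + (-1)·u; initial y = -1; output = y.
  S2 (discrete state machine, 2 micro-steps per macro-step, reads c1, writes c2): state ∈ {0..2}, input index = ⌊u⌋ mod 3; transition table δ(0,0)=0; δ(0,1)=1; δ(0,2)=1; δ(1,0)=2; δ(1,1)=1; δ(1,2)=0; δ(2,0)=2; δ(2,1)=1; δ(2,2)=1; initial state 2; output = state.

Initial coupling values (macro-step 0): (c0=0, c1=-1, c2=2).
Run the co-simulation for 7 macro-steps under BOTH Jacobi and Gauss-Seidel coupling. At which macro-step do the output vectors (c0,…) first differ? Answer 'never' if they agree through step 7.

first divergence at macro-step: 1

[Jacobi] macro 1: S0 reads c2=2 → after 1×micro: 1; S1 reads c0=0 → after 1×micro: -2; S2 reads c1=-1 → after 2×micro: 0 ⇒ (c0=1, c1=-2, c2=0)
[Jacobi] macro 2: S0 reads c2=0 → after 1×micro: 1; S1 reads c0=1 → after 1×micro: -5; S2 reads c1=-2 → after 2×micro: 1 ⇒ (c0=1, c1=-5, c2=1)
[Jacobi] macro 3: S0 reads c2=1 → after 1×micro: 3; S1 reads c0=1 → after 1×micro: -11; S2 reads c1=-5 → after 2×micro: 1 ⇒ (c0=3, c1=-11, c2=1)
[Jacobi] macro 4: S0 reads c2=1 → after 1×micro: 2; S1 reads c0=3 → after 1×micro: -25; S2 reads c1=-11 → after 2×micro: 1 ⇒ (c0=2, c1=-25, c2=1)
[Jacobi] macro 5: S0 reads c2=1 → after 1×micro: 2; S1 reads c0=2 → after 1×micro: -52; S2 reads c1=-25 → after 2×micro: 1 ⇒ (c0=2, c1=-52, c2=1)
[Jacobi] macro 6: S0 reads c2=1 → after 1×micro: 2; S1 reads c0=2 → after 1×micro: -106; S2 reads c1=-52 → after 2×micro: 1 ⇒ (c0=2, c1=-106, c2=1)
[Jacobi] macro 7: S0 reads c2=1 → after 1×micro: 2; S1 reads c0=2 → after 1×micro: -214; S2 reads c1=-106 → after 2×micro: 1 ⇒ (c0=2, c1=-214, c2=1)
[Gauss-Seidel] macro 1: S0 reads c2=2 → after 1×micro: 1; S1 reads c0=1 → after 1×micro: -3; S2 reads c1=-3 → after 2×micro: 2 ⇒ (c0=1, c1=-3, c2=2)
[Gauss-Seidel] macro 2: S0 reads c2=2 → after 1×micro: 1; S1 reads c0=1 → after 1×micro: -7; S2 reads c1=-7 → after 2×micro: 0 ⇒ (c0=1, c1=-7, c2=0)
[Gauss-Seidel] macro 3: S0 reads c2=0 → after 1×micro: 1; S1 reads c0=1 → after 1×micro: -15; S2 reads c1=-15 → after 2×micro: 0 ⇒ (c0=1, c1=-15, c2=0)
[Gauss-Seidel] macro 4: S0 reads c2=0 → after 1×micro: 1; S1 reads c0=1 → after 1×micro: -31; S2 reads c1=-31 → after 2×micro: 0 ⇒ (c0=1, c1=-31, c2=0)
[Gauss-Seidel] macro 5: S0 reads c2=0 → after 1×micro: 1; S1 reads c0=1 → after 1×micro: -63; S2 reads c1=-63 → after 2×micro: 0 ⇒ (c0=1, c1=-63, c2=0)
[Gauss-Seidel] macro 6: S0 reads c2=0 → after 1×micro: 1; S1 reads c0=1 → after 1×micro: -127; S2 reads c1=-127 → after 2×micro: 0 ⇒ (c0=1, c1=-127, c2=0)
[Gauss-Seidel] macro 7: S0 reads c2=0 → after 1×micro: 1; S1 reads c0=1 → after 1×micro: -255; S2 reads c1=-255 → after 2×micro: 0 ⇒ (c0=1, c1=-255, c2=0)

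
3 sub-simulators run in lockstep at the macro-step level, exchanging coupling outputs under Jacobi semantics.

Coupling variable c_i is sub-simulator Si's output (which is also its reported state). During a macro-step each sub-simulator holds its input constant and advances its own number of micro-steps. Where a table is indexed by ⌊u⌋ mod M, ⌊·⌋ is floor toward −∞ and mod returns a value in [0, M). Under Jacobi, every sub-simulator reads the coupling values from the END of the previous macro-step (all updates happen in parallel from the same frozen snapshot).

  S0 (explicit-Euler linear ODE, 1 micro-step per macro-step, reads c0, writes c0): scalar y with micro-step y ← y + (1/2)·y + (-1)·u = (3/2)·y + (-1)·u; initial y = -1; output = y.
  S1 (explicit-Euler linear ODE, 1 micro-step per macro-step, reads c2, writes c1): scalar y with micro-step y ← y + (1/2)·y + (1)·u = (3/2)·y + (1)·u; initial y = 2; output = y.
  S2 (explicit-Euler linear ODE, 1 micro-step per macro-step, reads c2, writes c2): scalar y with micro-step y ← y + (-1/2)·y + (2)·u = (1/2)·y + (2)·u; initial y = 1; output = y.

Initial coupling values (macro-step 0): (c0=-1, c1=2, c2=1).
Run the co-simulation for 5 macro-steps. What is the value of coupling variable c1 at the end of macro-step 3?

c1 at macro-step 3 = 19

macro 1: S0 reads c0=-1 → after 1×micro: -1/2; S1 reads c2=1 → after 1×micro: 4; S2 reads c2=1 → after 1×micro: 5/2 ⇒ (c0=-1/2, c1=4, c2=5/2)
macro 2: S0 reads c0=-1/2 → after 1×micro: -1/4; S1 reads c2=5/2 → after 1×micro: 17/2; S2 reads c2=5/2 → after 1×micro: 25/4 ⇒ (c0=-1/4, c1=17/2, c2=25/4)
macro 3: S0 reads c0=-1/4 → after 1×micro: -1/8; S1 reads c2=25/4 → after 1×micro: 19; S2 reads c2=25/4 → after 1×micro: 125/8 ⇒ (c0=-1/8, c1=19, c2=125/8)
macro 4: S0 reads c0=-1/8 → after 1×micro: -1/16; S1 reads c2=125/8 → after 1×micro: 353/8; S2 reads c2=125/8 → after 1×micro: 625/16 ⇒ (c0=-1/16, c1=353/8, c2=625/16)
macro 5: S0 reads c0=-1/16 → after 1×micro: -1/32; S1 reads c2=625/16 → after 1×micro: 421/4; S2 reads c2=625/16 → after 1×micro: 3125/32 ⇒ (c0=-1/32, c1=421/4, c2=3125/32)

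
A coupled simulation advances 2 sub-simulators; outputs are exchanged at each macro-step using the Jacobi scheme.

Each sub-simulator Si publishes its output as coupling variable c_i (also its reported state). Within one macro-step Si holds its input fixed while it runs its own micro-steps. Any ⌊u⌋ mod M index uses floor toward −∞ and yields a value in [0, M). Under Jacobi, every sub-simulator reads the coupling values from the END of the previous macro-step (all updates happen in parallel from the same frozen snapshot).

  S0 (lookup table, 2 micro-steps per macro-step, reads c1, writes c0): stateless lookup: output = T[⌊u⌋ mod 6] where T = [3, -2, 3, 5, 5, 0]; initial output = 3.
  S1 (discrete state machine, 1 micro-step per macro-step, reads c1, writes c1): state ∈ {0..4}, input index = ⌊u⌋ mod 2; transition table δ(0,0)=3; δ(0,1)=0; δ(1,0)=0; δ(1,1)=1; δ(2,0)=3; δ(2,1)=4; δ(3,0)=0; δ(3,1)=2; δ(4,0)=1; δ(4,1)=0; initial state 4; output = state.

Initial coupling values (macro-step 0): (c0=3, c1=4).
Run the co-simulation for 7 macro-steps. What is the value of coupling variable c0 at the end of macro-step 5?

macro 1: S0 reads c1=4 → after 2×micro: 5; S1 reads c1=4 → after 1×micro: 1 ⇒ (c0=5, c1=1)
macro 2: S0 reads c1=1 → after 2×micro: -2; S1 reads c1=1 → after 1×micro: 1 ⇒ (c0=-2, c1=1)
macro 3: S0 reads c1=1 → after 2×micro: -2; S1 reads c1=1 → after 1×micro: 1 ⇒ (c0=-2, c1=1)
macro 4: S0 reads c1=1 → after 2×micro: -2; S1 reads c1=1 → after 1×micro: 1 ⇒ (c0=-2, c1=1)
macro 5: S0 reads c1=1 → after 2×micro: -2; S1 reads c1=1 → after 1×micro: 1 ⇒ (c0=-2, c1=1)
macro 6: S0 reads c1=1 → after 2×micro: -2; S1 reads c1=1 → after 1×micro: 1 ⇒ (c0=-2, c1=1)
macro 7: S0 reads c1=1 → after 2×micro: -2; S1 reads c1=1 → after 1×micro: 1 ⇒ (c0=-2, c1=1)

c0 at macro-step 5 = -2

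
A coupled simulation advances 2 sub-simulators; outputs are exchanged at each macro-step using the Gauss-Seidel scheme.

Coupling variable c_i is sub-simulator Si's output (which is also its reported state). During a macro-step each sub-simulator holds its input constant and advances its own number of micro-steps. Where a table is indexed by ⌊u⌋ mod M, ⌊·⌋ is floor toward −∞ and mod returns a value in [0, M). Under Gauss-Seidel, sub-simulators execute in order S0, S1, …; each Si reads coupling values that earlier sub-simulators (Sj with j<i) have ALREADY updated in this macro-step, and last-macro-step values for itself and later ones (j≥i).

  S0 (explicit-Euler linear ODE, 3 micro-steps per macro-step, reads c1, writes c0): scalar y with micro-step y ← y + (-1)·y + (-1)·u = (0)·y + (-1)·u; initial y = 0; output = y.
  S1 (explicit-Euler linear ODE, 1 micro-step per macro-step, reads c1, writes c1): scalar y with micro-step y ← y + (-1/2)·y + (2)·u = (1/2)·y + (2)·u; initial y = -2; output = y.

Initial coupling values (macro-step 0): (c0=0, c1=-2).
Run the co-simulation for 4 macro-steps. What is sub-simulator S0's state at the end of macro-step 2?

S0 state at macro-step 2 = 5

macro 1: S0 reads c1=-2 → after 3×micro: 2; S1 reads c1=-2 → after 1×micro: -5 ⇒ (c0=2, c1=-5)
macro 2: S0 reads c1=-5 → after 3×micro: 5; S1 reads c1=-5 → after 1×micro: -25/2 ⇒ (c0=5, c1=-25/2)
macro 3: S0 reads c1=-25/2 → after 3×micro: 25/2; S1 reads c1=-25/2 → after 1×micro: -125/4 ⇒ (c0=25/2, c1=-125/4)
macro 4: S0 reads c1=-125/4 → after 3×micro: 125/4; S1 reads c1=-125/4 → after 1×micro: -625/8 ⇒ (c0=125/4, c1=-625/8)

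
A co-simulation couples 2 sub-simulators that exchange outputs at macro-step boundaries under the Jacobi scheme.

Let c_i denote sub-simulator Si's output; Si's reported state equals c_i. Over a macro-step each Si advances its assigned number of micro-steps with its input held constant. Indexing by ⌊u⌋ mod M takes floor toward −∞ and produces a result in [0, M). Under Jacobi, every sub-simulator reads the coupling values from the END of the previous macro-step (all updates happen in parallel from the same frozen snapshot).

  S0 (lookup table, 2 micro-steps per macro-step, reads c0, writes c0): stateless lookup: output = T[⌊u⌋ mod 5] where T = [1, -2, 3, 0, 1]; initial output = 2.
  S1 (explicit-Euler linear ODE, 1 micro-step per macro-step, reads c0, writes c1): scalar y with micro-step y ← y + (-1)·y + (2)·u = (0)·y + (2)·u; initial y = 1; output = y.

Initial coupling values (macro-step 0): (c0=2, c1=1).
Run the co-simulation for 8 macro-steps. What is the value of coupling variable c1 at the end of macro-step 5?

macro 1: S0 reads c0=2 → after 2×micro: 3; S1 reads c0=2 → after 1×micro: 4 ⇒ (c0=3, c1=4)
macro 2: S0 reads c0=3 → after 2×micro: 0; S1 reads c0=3 → after 1×micro: 6 ⇒ (c0=0, c1=6)
macro 3: S0 reads c0=0 → after 2×micro: 1; S1 reads c0=0 → after 1×micro: 0 ⇒ (c0=1, c1=0)
macro 4: S0 reads c0=1 → after 2×micro: -2; S1 reads c0=1 → after 1×micro: 2 ⇒ (c0=-2, c1=2)
macro 5: S0 reads c0=-2 → after 2×micro: 0; S1 reads c0=-2 → after 1×micro: -4 ⇒ (c0=0, c1=-4)
macro 6: S0 reads c0=0 → after 2×micro: 1; S1 reads c0=0 → after 1×micro: 0 ⇒ (c0=1, c1=0)
macro 7: S0 reads c0=1 → after 2×micro: -2; S1 reads c0=1 → after 1×micro: 2 ⇒ (c0=-2, c1=2)
macro 8: S0 reads c0=-2 → after 2×micro: 0; S1 reads c0=-2 → after 1×micro: -4 ⇒ (c0=0, c1=-4)

c1 at macro-step 5 = -4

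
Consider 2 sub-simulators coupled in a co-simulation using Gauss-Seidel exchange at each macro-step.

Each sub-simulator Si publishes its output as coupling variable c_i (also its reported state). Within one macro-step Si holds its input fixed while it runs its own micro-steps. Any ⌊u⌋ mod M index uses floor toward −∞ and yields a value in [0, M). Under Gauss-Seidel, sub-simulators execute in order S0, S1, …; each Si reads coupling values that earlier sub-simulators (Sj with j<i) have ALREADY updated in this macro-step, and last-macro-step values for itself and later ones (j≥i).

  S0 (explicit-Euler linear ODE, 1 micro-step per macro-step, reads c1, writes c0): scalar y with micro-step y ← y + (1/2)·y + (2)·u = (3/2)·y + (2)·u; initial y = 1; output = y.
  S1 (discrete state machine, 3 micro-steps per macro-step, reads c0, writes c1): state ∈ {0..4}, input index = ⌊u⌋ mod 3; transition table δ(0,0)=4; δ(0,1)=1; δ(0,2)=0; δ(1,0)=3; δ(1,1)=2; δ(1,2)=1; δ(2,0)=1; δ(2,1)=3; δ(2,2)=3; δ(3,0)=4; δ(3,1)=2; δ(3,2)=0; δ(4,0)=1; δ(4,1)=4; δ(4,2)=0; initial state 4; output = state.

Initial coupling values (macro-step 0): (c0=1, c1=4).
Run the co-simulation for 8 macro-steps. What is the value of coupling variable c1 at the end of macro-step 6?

macro 1: S0 reads c1=4 → after 1×micro: 19/2; S1 reads c0=19/2 → after 3×micro: 4 ⇒ (c0=19/2, c1=4)
macro 2: S0 reads c1=4 → after 1×micro: 89/4; S1 reads c0=89/4 → after 3×micro: 4 ⇒ (c0=89/4, c1=4)
macro 3: S0 reads c1=4 → after 1×micro: 331/8; S1 reads c0=331/8 → after 3×micro: 0 ⇒ (c0=331/8, c1=0)
macro 4: S0 reads c1=0 → after 1×micro: 993/16; S1 reads c0=993/16 → after 3×micro: 0 ⇒ (c0=993/16, c1=0)
macro 5: S0 reads c1=0 → after 1×micro: 2979/32; S1 reads c0=2979/32 → after 3×micro: 3 ⇒ (c0=2979/32, c1=3)
macro 6: S0 reads c1=3 → after 1×micro: 9321/64; S1 reads c0=9321/64 → after 3×micro: 2 ⇒ (c0=9321/64, c1=2)
macro 7: S0 reads c1=2 → after 1×micro: 28475/128; S1 reads c0=28475/128 → after 3×micro: 4 ⇒ (c0=28475/128, c1=4)
macro 8: S0 reads c1=4 → after 1×micro: 87473/256; S1 reads c0=87473/256 → after 3×micro: 0 ⇒ (c0=87473/256, c1=0)

c1 at macro-step 6 = 2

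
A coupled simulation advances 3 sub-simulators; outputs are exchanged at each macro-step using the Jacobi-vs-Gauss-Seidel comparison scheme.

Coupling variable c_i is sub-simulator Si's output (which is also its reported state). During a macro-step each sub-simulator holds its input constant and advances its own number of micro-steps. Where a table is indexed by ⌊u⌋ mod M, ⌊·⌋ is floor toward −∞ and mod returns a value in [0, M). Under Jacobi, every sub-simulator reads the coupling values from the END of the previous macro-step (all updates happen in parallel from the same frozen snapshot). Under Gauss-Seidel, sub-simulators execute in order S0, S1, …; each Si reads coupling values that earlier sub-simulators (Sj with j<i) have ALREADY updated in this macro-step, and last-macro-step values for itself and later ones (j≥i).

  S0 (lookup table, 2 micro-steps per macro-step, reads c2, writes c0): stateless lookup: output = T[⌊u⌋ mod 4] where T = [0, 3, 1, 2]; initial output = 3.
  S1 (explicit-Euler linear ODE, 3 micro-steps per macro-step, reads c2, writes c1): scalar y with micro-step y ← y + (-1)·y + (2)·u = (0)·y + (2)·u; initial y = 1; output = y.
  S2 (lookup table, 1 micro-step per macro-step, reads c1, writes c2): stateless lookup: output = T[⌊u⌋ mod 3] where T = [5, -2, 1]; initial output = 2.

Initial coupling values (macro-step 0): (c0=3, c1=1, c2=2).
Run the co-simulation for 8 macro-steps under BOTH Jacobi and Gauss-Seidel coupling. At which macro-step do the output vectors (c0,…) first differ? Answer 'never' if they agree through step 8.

[Jacobi] macro 1: S0 reads c2=2 → after 2×micro: 1; S1 reads c2=2 → after 3×micro: 4; S2 reads c1=1 → after 1×micro: -2 ⇒ (c0=1, c1=4, c2=-2)
[Jacobi] macro 2: S0 reads c2=-2 → after 2×micro: 1; S1 reads c2=-2 → after 3×micro: -4; S2 reads c1=4 → after 1×micro: -2 ⇒ (c0=1, c1=-4, c2=-2)
[Jacobi] macro 3: S0 reads c2=-2 → after 2×micro: 1; S1 reads c2=-2 → after 3×micro: -4; S2 reads c1=-4 → after 1×micro: 1 ⇒ (c0=1, c1=-4, c2=1)
[Jacobi] macro 4: S0 reads c2=1 → after 2×micro: 3; S1 reads c2=1 → after 3×micro: 2; S2 reads c1=-4 → after 1×micro: 1 ⇒ (c0=3, c1=2, c2=1)
[Jacobi] macro 5: S0 reads c2=1 → after 2×micro: 3; S1 reads c2=1 → after 3×micro: 2; S2 reads c1=2 → after 1×micro: 1 ⇒ (c0=3, c1=2, c2=1)
[Jacobi] macro 6: S0 reads c2=1 → after 2×micro: 3; S1 reads c2=1 → after 3×micro: 2; S2 reads c1=2 → after 1×micro: 1 ⇒ (c0=3, c1=2, c2=1)
[Jacobi] macro 7: S0 reads c2=1 → after 2×micro: 3; S1 reads c2=1 → after 3×micro: 2; S2 reads c1=2 → after 1×micro: 1 ⇒ (c0=3, c1=2, c2=1)
[Jacobi] macro 8: S0 reads c2=1 → after 2×micro: 3; S1 reads c2=1 → after 3×micro: 2; S2 reads c1=2 → after 1×micro: 1 ⇒ (c0=3, c1=2, c2=1)
[Gauss-Seidel] macro 1: S0 reads c2=2 → after 2×micro: 1; S1 reads c2=2 → after 3×micro: 4; S2 reads c1=4 → after 1×micro: -2 ⇒ (c0=1, c1=4, c2=-2)
[Gauss-Seidel] macro 2: S0 reads c2=-2 → after 2×micro: 1; S1 reads c2=-2 → after 3×micro: -4; S2 reads c1=-4 → after 1×micro: 1 ⇒ (c0=1, c1=-4, c2=1)
[Gauss-Seidel] macro 3: S0 reads c2=1 → after 2×micro: 3; S1 reads c2=1 → after 3×micro: 2; S2 reads c1=2 → after 1×micro: 1 ⇒ (c0=3, c1=2, c2=1)
[Gauss-Seidel] macro 4: S0 reads c2=1 → after 2×micro: 3; S1 reads c2=1 → after 3×micro: 2; S2 reads c1=2 → after 1×micro: 1 ⇒ (c0=3, c1=2, c2=1)
[Gauss-Seidel] macro 5: S0 reads c2=1 → after 2×micro: 3; S1 reads c2=1 → after 3×micro: 2; S2 reads c1=2 → after 1×micro: 1 ⇒ (c0=3, c1=2, c2=1)
[Gauss-Seidel] macro 6: S0 reads c2=1 → after 2×micro: 3; S1 reads c2=1 → after 3×micro: 2; S2 reads c1=2 → after 1×micro: 1 ⇒ (c0=3, c1=2, c2=1)
[Gauss-Seidel] macro 7: S0 reads c2=1 → after 2×micro: 3; S1 reads c2=1 → after 3×micro: 2; S2 reads c1=2 → after 1×micro: 1 ⇒ (c0=3, c1=2, c2=1)
[Gauss-Seidel] macro 8: S0 reads c2=1 → after 2×micro: 3; S1 reads c2=1 → after 3×micro: 2; S2 reads c1=2 → after 1×micro: 1 ⇒ (c0=3, c1=2, c2=1)

first divergence at macro-step: 2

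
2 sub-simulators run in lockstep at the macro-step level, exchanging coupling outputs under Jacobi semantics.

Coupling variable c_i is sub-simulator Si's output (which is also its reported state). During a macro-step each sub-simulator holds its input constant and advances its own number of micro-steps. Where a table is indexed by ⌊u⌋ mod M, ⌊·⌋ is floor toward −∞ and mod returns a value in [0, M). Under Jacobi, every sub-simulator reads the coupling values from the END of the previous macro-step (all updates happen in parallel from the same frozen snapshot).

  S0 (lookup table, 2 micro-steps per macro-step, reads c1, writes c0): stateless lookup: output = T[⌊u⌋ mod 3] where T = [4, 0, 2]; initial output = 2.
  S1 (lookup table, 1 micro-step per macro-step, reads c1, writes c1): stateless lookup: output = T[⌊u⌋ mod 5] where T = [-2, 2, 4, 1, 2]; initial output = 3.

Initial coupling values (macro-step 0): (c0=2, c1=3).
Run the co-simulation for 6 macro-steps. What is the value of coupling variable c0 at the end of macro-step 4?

macro 1: S0 reads c1=3 → after 2×micro: 4; S1 reads c1=3 → after 1×micro: 1 ⇒ (c0=4, c1=1)
macro 2: S0 reads c1=1 → after 2×micro: 0; S1 reads c1=1 → after 1×micro: 2 ⇒ (c0=0, c1=2)
macro 3: S0 reads c1=2 → after 2×micro: 2; S1 reads c1=2 → after 1×micro: 4 ⇒ (c0=2, c1=4)
macro 4: S0 reads c1=4 → after 2×micro: 0; S1 reads c1=4 → after 1×micro: 2 ⇒ (c0=0, c1=2)
macro 5: S0 reads c1=2 → after 2×micro: 2; S1 reads c1=2 → after 1×micro: 4 ⇒ (c0=2, c1=4)
macro 6: S0 reads c1=4 → after 2×micro: 0; S1 reads c1=4 → after 1×micro: 2 ⇒ (c0=0, c1=2)

c0 at macro-step 4 = 0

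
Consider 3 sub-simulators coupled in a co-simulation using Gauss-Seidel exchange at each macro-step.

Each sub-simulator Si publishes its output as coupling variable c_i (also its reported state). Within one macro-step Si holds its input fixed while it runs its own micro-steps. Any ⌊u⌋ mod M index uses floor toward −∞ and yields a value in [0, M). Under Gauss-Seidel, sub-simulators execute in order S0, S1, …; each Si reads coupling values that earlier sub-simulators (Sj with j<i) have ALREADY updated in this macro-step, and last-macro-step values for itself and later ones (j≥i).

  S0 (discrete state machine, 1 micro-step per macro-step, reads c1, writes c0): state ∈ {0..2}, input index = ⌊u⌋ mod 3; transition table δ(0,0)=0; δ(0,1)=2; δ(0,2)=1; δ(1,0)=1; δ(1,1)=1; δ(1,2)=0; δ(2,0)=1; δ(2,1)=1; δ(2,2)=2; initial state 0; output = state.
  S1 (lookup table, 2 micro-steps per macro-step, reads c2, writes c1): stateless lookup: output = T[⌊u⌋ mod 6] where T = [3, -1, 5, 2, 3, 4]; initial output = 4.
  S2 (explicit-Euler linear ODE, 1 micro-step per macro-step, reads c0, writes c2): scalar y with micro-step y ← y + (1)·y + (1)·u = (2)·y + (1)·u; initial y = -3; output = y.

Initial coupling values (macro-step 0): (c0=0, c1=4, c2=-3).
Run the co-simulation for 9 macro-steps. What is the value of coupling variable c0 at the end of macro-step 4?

c0 at macro-step 4 = 1

macro 1: S0 reads c1=4 → after 1×micro: 2; S1 reads c2=-3 → after 2×micro: 2; S2 reads c0=2 → after 1×micro: -4 ⇒ (c0=2, c1=2, c2=-4)
macro 2: S0 reads c1=2 → after 1×micro: 2; S1 reads c2=-4 → after 2×micro: 5; S2 reads c0=2 → after 1×micro: -6 ⇒ (c0=2, c1=5, c2=-6)
macro 3: S0 reads c1=5 → after 1×micro: 2; S1 reads c2=-6 → after 2×micro: 3; S2 reads c0=2 → after 1×micro: -10 ⇒ (c0=2, c1=3, c2=-10)
macro 4: S0 reads c1=3 → after 1×micro: 1; S1 reads c2=-10 → after 2×micro: 5; S2 reads c0=1 → after 1×micro: -19 ⇒ (c0=1, c1=5, c2=-19)
macro 5: S0 reads c1=5 → after 1×micro: 0; S1 reads c2=-19 → after 2×micro: 4; S2 reads c0=0 → after 1×micro: -38 ⇒ (c0=0, c1=4, c2=-38)
macro 6: S0 reads c1=4 → after 1×micro: 2; S1 reads c2=-38 → after 2×micro: 3; S2 reads c0=2 → after 1×micro: -74 ⇒ (c0=2, c1=3, c2=-74)
macro 7: S0 reads c1=3 → after 1×micro: 1; S1 reads c2=-74 → after 2×micro: 3; S2 reads c0=1 → after 1×micro: -147 ⇒ (c0=1, c1=3, c2=-147)
macro 8: S0 reads c1=3 → after 1×micro: 1; S1 reads c2=-147 → after 2×micro: 2; S2 reads c0=1 → after 1×micro: -293 ⇒ (c0=1, c1=2, c2=-293)
macro 9: S0 reads c1=2 → after 1×micro: 0; S1 reads c2=-293 → after 2×micro: -1; S2 reads c0=0 → after 1×micro: -586 ⇒ (c0=0, c1=-1, c2=-586)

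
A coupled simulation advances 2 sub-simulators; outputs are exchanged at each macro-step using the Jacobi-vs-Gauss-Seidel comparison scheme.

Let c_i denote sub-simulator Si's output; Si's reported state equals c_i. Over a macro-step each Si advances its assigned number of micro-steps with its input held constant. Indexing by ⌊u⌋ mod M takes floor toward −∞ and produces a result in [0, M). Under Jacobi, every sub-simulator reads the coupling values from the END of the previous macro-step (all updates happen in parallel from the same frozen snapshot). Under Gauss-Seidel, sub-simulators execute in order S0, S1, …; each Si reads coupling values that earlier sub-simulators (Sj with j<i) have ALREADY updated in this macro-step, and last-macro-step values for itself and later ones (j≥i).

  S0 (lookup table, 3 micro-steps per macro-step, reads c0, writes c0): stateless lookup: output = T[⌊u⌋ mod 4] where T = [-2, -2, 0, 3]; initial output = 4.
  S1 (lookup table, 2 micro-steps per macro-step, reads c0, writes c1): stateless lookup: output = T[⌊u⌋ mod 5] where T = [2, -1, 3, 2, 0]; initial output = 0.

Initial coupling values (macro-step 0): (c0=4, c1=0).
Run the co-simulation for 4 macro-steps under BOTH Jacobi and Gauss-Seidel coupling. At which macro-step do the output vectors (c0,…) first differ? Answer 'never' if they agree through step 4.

[Jacobi] macro 1: S0 reads c0=4 → after 3×micro: -2; S1 reads c0=4 → after 2×micro: 0 ⇒ (c0=-2, c1=0)
[Jacobi] macro 2: S0 reads c0=-2 → after 3×micro: 0; S1 reads c0=-2 → after 2×micro: 2 ⇒ (c0=0, c1=2)
[Jacobi] macro 3: S0 reads c0=0 → after 3×micro: -2; S1 reads c0=0 → after 2×micro: 2 ⇒ (c0=-2, c1=2)
[Jacobi] macro 4: S0 reads c0=-2 → after 3×micro: 0; S1 reads c0=-2 → after 2×micro: 2 ⇒ (c0=0, c1=2)
[Gauss-Seidel] macro 1: S0 reads c0=4 → after 3×micro: -2; S1 reads c0=-2 → after 2×micro: 2 ⇒ (c0=-2, c1=2)
[Gauss-Seidel] macro 2: S0 reads c0=-2 → after 3×micro: 0; S1 reads c0=0 → after 2×micro: 2 ⇒ (c0=0, c1=2)
[Gauss-Seidel] macro 3: S0 reads c0=0 → after 3×micro: -2; S1 reads c0=-2 → after 2×micro: 2 ⇒ (c0=-2, c1=2)
[Gauss-Seidel] macro 4: S0 reads c0=-2 → after 3×micro: 0; S1 reads c0=0 → after 2×micro: 2 ⇒ (c0=0, c1=2)

first divergence at macro-step: 1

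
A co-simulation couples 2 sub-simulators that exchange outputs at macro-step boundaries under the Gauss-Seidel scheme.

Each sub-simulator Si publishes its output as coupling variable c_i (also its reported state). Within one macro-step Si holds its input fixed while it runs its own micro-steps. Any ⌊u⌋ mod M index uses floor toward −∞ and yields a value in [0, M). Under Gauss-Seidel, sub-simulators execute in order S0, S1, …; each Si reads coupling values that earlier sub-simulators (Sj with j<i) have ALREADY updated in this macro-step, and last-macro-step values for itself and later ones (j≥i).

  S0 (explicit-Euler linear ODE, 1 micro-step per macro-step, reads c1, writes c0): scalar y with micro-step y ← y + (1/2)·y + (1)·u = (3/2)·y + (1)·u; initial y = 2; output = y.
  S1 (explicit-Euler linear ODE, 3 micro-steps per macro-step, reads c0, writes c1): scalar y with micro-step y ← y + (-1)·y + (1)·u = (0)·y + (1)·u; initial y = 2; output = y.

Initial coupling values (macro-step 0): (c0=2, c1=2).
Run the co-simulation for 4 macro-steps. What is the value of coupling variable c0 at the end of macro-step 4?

macro 1: S0 reads c1=2 → after 1×micro: 5; S1 reads c0=5 → after 3×micro: 5 ⇒ (c0=5, c1=5)
macro 2: S0 reads c1=5 → after 1×micro: 25/2; S1 reads c0=25/2 → after 3×micro: 25/2 ⇒ (c0=25/2, c1=25/2)
macro 3: S0 reads c1=25/2 → after 1×micro: 125/4; S1 reads c0=125/4 → after 3×micro: 125/4 ⇒ (c0=125/4, c1=125/4)
macro 4: S0 reads c1=125/4 → after 1×micro: 625/8; S1 reads c0=625/8 → after 3×micro: 625/8 ⇒ (c0=625/8, c1=625/8)

c0 at macro-step 4 = 625/8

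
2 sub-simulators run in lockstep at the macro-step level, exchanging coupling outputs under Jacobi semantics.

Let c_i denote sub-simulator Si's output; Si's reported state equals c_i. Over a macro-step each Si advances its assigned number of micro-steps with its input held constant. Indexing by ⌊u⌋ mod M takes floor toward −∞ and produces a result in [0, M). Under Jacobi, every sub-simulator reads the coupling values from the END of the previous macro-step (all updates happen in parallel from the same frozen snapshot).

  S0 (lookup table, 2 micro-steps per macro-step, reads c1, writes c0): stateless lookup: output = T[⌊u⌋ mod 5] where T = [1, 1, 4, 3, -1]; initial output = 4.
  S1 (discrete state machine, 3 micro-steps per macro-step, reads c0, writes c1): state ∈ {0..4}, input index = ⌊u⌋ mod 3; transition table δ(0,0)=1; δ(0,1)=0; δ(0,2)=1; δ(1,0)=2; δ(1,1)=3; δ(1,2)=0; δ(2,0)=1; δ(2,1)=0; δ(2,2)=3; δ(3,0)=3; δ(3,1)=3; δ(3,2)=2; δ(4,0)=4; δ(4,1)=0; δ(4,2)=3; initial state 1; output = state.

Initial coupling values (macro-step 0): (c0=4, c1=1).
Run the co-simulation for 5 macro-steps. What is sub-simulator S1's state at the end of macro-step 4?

macro 1: S0 reads c1=1 → after 2×micro: 1; S1 reads c0=4 → after 3×micro: 3 ⇒ (c0=1, c1=3)
macro 2: S0 reads c1=3 → after 2×micro: 3; S1 reads c0=1 → after 3×micro: 3 ⇒ (c0=3, c1=3)
macro 3: S0 reads c1=3 → after 2×micro: 3; S1 reads c0=3 → after 3×micro: 3 ⇒ (c0=3, c1=3)
macro 4: S0 reads c1=3 → after 2×micro: 3; S1 reads c0=3 → after 3×micro: 3 ⇒ (c0=3, c1=3)
macro 5: S0 reads c1=3 → after 2×micro: 3; S1 reads c0=3 → after 3×micro: 3 ⇒ (c0=3, c1=3)

S1 state at macro-step 4 = 3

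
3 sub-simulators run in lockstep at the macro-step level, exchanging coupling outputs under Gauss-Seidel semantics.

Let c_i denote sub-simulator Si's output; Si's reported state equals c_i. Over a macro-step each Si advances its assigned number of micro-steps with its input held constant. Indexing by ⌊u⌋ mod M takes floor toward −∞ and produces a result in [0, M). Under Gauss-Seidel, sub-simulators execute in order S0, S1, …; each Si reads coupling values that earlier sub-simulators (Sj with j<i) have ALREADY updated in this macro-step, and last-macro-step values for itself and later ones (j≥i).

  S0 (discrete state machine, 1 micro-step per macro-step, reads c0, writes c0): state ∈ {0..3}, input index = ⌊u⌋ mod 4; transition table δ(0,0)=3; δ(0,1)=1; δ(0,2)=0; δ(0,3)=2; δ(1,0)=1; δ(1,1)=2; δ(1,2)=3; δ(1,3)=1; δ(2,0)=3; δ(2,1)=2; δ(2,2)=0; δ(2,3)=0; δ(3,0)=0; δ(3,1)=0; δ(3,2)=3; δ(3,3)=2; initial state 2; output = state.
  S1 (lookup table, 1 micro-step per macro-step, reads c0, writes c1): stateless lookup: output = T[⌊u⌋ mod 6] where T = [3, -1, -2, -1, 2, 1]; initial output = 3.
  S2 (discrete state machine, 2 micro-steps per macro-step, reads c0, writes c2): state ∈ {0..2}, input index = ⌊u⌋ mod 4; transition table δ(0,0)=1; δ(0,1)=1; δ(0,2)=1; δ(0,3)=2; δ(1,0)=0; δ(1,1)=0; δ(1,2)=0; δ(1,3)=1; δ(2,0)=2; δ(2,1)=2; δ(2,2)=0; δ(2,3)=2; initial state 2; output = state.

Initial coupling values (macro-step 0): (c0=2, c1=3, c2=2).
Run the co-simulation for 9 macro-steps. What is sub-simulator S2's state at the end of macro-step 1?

S2 state at macro-step 1 = 2

macro 1: S0 reads c0=2 → after 1×micro: 0; S1 reads c0=0 → after 1×micro: 3; S2 reads c0=0 → after 2×micro: 2 ⇒ (c0=0, c1=3, c2=2)
macro 2: S0 reads c0=0 → after 1×micro: 3; S1 reads c0=3 → after 1×micro: -1; S2 reads c0=3 → after 2×micro: 2 ⇒ (c0=3, c1=-1, c2=2)
macro 3: S0 reads c0=3 → after 1×micro: 2; S1 reads c0=2 → after 1×micro: -2; S2 reads c0=2 → after 2×micro: 1 ⇒ (c0=2, c1=-2, c2=1)
macro 4: S0 reads c0=2 → after 1×micro: 0; S1 reads c0=0 → after 1×micro: 3; S2 reads c0=0 → after 2×micro: 1 ⇒ (c0=0, c1=3, c2=1)
macro 5: S0 reads c0=0 → after 1×micro: 3; S1 reads c0=3 → after 1×micro: -1; S2 reads c0=3 → after 2×micro: 1 ⇒ (c0=3, c1=-1, c2=1)
macro 6: S0 reads c0=3 → after 1×micro: 2; S1 reads c0=2 → after 1×micro: -2; S2 reads c0=2 → after 2×micro: 1 ⇒ (c0=2, c1=-2, c2=1)
macro 7: S0 reads c0=2 → after 1×micro: 0; S1 reads c0=0 → after 1×micro: 3; S2 reads c0=0 → after 2×micro: 1 ⇒ (c0=0, c1=3, c2=1)
macro 8: S0 reads c0=0 → after 1×micro: 3; S1 reads c0=3 → after 1×micro: -1; S2 reads c0=3 → after 2×micro: 1 ⇒ (c0=3, c1=-1, c2=1)
macro 9: S0 reads c0=3 → after 1×micro: 2; S1 reads c0=2 → after 1×micro: -2; S2 reads c0=2 → after 2×micro: 1 ⇒ (c0=2, c1=-2, c2=1)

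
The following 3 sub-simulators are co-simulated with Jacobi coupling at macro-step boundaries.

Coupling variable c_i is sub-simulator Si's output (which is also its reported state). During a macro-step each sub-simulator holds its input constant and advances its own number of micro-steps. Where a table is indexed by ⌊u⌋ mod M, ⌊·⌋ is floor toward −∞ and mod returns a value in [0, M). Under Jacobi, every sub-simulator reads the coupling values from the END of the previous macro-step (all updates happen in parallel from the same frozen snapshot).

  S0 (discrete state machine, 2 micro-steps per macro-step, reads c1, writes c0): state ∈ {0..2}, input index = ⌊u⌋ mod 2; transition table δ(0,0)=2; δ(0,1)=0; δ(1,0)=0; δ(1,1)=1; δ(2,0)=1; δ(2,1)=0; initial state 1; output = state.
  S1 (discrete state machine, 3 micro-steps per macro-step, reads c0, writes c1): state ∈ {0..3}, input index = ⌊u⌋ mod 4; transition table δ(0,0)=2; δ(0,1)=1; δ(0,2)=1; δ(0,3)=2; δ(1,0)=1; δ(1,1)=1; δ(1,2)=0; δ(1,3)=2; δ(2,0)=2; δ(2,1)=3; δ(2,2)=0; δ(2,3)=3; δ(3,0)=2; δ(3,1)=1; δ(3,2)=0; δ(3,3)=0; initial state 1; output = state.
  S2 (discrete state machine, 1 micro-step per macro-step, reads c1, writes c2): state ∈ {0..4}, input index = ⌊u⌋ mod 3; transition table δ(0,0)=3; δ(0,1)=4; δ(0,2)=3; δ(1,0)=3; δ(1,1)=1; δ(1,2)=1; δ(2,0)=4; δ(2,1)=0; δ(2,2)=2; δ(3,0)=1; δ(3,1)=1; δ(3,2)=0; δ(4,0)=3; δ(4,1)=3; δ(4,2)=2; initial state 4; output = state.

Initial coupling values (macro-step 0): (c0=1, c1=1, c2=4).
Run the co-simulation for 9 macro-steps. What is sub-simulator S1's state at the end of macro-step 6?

S1 state at macro-step 6 = 1

macro 1: S0 reads c1=1 → after 2×micro: 1; S1 reads c0=1 → after 3×micro: 1; S2 reads c1=1 → after 1×micro: 3 ⇒ (c0=1, c1=1, c2=3)
macro 2: S0 reads c1=1 → after 2×micro: 1; S1 reads c0=1 → after 3×micro: 1; S2 reads c1=1 → after 1×micro: 1 ⇒ (c0=1, c1=1, c2=1)
macro 3: S0 reads c1=1 → after 2×micro: 1; S1 reads c0=1 → after 3×micro: 1; S2 reads c1=1 → after 1×micro: 1 ⇒ (c0=1, c1=1, c2=1)
macro 4: S0 reads c1=1 → after 2×micro: 1; S1 reads c0=1 → after 3×micro: 1; S2 reads c1=1 → after 1×micro: 1 ⇒ (c0=1, c1=1, c2=1)
macro 5: S0 reads c1=1 → after 2×micro: 1; S1 reads c0=1 → after 3×micro: 1; S2 reads c1=1 → after 1×micro: 1 ⇒ (c0=1, c1=1, c2=1)
macro 6: S0 reads c1=1 → after 2×micro: 1; S1 reads c0=1 → after 3×micro: 1; S2 reads c1=1 → after 1×micro: 1 ⇒ (c0=1, c1=1, c2=1)
macro 7: S0 reads c1=1 → after 2×micro: 1; S1 reads c0=1 → after 3×micro: 1; S2 reads c1=1 → after 1×micro: 1 ⇒ (c0=1, c1=1, c2=1)
macro 8: S0 reads c1=1 → after 2×micro: 1; S1 reads c0=1 → after 3×micro: 1; S2 reads c1=1 → after 1×micro: 1 ⇒ (c0=1, c1=1, c2=1)
macro 9: S0 reads c1=1 → after 2×micro: 1; S1 reads c0=1 → after 3×micro: 1; S2 reads c1=1 → after 1×micro: 1 ⇒ (c0=1, c1=1, c2=1)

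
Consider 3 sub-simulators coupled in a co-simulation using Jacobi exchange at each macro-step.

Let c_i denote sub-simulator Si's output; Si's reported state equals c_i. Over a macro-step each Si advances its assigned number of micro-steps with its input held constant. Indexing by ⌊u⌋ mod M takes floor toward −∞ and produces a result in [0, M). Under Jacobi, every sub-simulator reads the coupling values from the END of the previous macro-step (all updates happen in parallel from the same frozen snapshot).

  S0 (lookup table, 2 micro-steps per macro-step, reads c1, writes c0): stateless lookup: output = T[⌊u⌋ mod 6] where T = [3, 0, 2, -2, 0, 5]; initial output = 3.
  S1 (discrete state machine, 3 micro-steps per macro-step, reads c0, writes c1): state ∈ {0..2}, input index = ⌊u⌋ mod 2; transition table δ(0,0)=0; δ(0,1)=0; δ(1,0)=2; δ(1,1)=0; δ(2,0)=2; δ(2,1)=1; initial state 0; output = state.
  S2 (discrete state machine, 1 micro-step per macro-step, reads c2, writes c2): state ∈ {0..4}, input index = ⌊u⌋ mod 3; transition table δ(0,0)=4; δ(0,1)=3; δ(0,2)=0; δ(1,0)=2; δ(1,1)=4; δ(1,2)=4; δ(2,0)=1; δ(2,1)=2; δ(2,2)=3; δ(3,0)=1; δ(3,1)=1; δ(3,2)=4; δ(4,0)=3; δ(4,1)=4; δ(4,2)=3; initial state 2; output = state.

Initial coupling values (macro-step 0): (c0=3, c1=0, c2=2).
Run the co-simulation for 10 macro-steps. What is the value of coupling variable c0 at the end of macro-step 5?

macro 1: S0 reads c1=0 → after 2×micro: 3; S1 reads c0=3 → after 3×micro: 0; S2 reads c2=2 → after 1×micro: 3 ⇒ (c0=3, c1=0, c2=3)
macro 2: S0 reads c1=0 → after 2×micro: 3; S1 reads c0=3 → after 3×micro: 0; S2 reads c2=3 → after 1×micro: 1 ⇒ (c0=3, c1=0, c2=1)
macro 3: S0 reads c1=0 → after 2×micro: 3; S1 reads c0=3 → after 3×micro: 0; S2 reads c2=1 → after 1×micro: 4 ⇒ (c0=3, c1=0, c2=4)
macro 4: S0 reads c1=0 → after 2×micro: 3; S1 reads c0=3 → after 3×micro: 0; S2 reads c2=4 → after 1×micro: 4 ⇒ (c0=3, c1=0, c2=4)
macro 5: S0 reads c1=0 → after 2×micro: 3; S1 reads c0=3 → after 3×micro: 0; S2 reads c2=4 → after 1×micro: 4 ⇒ (c0=3, c1=0, c2=4)
macro 6: S0 reads c1=0 → after 2×micro: 3; S1 reads c0=3 → after 3×micro: 0; S2 reads c2=4 → after 1×micro: 4 ⇒ (c0=3, c1=0, c2=4)
macro 7: S0 reads c1=0 → after 2×micro: 3; S1 reads c0=3 → after 3×micro: 0; S2 reads c2=4 → after 1×micro: 4 ⇒ (c0=3, c1=0, c2=4)
macro 8: S0 reads c1=0 → after 2×micro: 3; S1 reads c0=3 → after 3×micro: 0; S2 reads c2=4 → after 1×micro: 4 ⇒ (c0=3, c1=0, c2=4)
macro 9: S0 reads c1=0 → after 2×micro: 3; S1 reads c0=3 → after 3×micro: 0; S2 reads c2=4 → after 1×micro: 4 ⇒ (c0=3, c1=0, c2=4)
macro 10: S0 reads c1=0 → after 2×micro: 3; S1 reads c0=3 → after 3×micro: 0; S2 reads c2=4 → after 1×micro: 4 ⇒ (c0=3, c1=0, c2=4)

c0 at macro-step 5 = 3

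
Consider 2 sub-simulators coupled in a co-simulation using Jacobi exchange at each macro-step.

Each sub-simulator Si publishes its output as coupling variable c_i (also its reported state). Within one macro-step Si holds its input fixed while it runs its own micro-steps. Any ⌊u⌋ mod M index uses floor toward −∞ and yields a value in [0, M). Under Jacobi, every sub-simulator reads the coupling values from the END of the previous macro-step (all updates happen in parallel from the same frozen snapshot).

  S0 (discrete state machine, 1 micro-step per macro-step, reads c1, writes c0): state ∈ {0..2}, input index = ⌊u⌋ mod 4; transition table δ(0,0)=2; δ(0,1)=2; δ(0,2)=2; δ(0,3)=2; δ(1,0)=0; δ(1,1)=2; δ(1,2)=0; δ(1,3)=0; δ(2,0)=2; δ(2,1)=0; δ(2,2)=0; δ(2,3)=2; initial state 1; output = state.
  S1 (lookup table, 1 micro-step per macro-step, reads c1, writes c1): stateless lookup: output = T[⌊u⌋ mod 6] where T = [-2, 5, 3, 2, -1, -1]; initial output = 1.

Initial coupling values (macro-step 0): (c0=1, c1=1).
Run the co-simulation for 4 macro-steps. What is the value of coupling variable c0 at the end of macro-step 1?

macro 1: S0 reads c1=1 → after 1×micro: 2; S1 reads c1=1 → after 1×micro: 5 ⇒ (c0=2, c1=5)
macro 2: S0 reads c1=5 → after 1×micro: 0; S1 reads c1=5 → after 1×micro: -1 ⇒ (c0=0, c1=-1)
macro 3: S0 reads c1=-1 → after 1×micro: 2; S1 reads c1=-1 → after 1×micro: -1 ⇒ (c0=2, c1=-1)
macro 4: S0 reads c1=-1 → after 1×micro: 2; S1 reads c1=-1 → after 1×micro: -1 ⇒ (c0=2, c1=-1)

c0 at macro-step 1 = 2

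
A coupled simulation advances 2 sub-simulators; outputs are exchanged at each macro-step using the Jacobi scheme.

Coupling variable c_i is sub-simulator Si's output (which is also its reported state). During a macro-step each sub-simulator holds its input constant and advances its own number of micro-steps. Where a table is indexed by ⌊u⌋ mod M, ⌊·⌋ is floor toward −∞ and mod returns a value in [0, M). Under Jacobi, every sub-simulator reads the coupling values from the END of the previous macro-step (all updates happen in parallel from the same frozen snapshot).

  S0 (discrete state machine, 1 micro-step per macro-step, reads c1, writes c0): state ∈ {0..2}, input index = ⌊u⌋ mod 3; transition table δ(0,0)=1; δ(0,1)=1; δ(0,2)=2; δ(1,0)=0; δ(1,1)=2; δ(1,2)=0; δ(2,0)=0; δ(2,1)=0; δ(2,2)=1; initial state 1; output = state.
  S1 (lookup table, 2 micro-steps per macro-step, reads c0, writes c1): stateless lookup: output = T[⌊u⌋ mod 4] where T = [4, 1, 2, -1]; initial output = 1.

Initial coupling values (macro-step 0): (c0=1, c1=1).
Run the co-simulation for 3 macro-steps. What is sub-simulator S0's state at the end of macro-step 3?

S0 state at macro-step 3 = 2

macro 1: S0 reads c1=1 → after 1×micro: 2; S1 reads c0=1 → after 2×micro: 1 ⇒ (c0=2, c1=1)
macro 2: S0 reads c1=1 → after 1×micro: 0; S1 reads c0=2 → after 2×micro: 2 ⇒ (c0=0, c1=2)
macro 3: S0 reads c1=2 → after 1×micro: 2; S1 reads c0=0 → after 2×micro: 4 ⇒ (c0=2, c1=4)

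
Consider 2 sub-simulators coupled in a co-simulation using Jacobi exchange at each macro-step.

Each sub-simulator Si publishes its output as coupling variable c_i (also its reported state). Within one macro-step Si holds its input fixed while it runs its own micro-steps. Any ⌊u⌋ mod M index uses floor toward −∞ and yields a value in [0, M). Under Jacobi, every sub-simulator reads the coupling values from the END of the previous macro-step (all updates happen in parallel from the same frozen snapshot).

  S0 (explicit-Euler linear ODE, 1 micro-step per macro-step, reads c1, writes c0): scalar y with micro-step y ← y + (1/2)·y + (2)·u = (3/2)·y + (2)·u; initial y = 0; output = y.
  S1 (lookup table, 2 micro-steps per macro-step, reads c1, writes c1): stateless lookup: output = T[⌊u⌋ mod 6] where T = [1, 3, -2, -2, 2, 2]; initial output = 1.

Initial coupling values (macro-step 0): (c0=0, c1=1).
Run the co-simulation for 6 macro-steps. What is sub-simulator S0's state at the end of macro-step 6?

macro 1: S0 reads c1=1 → after 1×micro: 2; S1 reads c1=1 → after 2×micro: 3 ⇒ (c0=2, c1=3)
macro 2: S0 reads c1=3 → after 1×micro: 9; S1 reads c1=3 → after 2×micro: -2 ⇒ (c0=9, c1=-2)
macro 3: S0 reads c1=-2 → after 1×micro: 19/2; S1 reads c1=-2 → after 2×micro: 2 ⇒ (c0=19/2, c1=2)
macro 4: S0 reads c1=2 → after 1×micro: 73/4; S1 reads c1=2 → after 2×micro: -2 ⇒ (c0=73/4, c1=-2)
macro 5: S0 reads c1=-2 → after 1×micro: 187/8; S1 reads c1=-2 → after 2×micro: 2 ⇒ (c0=187/8, c1=2)
macro 6: S0 reads c1=2 → after 1×micro: 625/16; S1 reads c1=2 → after 2×micro: -2 ⇒ (c0=625/16, c1=-2)

S0 state at macro-step 6 = 625/16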